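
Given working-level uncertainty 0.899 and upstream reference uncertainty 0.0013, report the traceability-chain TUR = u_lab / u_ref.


TUR = u_lab / u_ref
= 0.899 / 0.0013
= 691.5385

691.5385


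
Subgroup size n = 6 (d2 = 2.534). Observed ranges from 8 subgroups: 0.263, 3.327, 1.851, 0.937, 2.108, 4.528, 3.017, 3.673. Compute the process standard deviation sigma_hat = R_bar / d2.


R_bar = (0.263 + 3.327 + 1.851 + 0.937 + 2.108 + 4.528 + 3.017 + 3.673) / 8
R_bar = 19.704 / 8 = 2.463
sigma_hat = R_bar / d2 = 2.463 / 2.534 = 0.9720

0.9720


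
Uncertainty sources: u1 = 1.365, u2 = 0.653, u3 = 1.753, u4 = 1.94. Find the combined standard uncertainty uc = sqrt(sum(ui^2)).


uc = sqrt(1.365^2 + 0.653^2 + 1.753^2 + 1.94^2)
uc = sqrt(9.126243)
uc = 3.0210

3.0210


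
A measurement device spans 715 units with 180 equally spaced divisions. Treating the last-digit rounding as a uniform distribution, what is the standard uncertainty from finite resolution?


resolution = range / divisions
resolution = 715 / 180 = 3.9722222
u_res = resolution / (2*sqrt(3))
u_res = 3.9722222 / 3.4641016
u_res = 1.1467

1.1467


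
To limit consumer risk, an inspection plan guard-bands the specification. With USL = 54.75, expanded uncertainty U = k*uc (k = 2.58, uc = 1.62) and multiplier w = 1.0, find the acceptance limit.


U = k * uc = 2.58 * 1.62 = 4.1796
guard band g = w * U = 1.0 * 4.1796 = 4.1796
AL = USL - g = 54.75 - 4.1796
AL = 50.5704

50.5704


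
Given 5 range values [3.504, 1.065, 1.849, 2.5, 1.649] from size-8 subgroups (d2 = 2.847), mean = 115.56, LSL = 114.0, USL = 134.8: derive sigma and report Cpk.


R_bar = (3.504 + 1.065 + 1.849 + 2.5 + 1.649) / 5 = 2.1134
sigma = R_bar / d2 = 2.1134 / 2.847 = 0.74232525
Cp = (USL - LSL)/(6*sigma) = (134.8 - 114.0)/(6*0.74232525) = 4.6700
Cpu = (134.8 - 115.56)/(3*0.74232525) = 8.6395
Cpl = (115.56 - 114.0)/(3*0.74232525) = 0.7005
Cpk = min(Cpu, Cpl) = 0.7005

0.7005


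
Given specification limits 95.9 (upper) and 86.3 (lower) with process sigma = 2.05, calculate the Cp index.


Cp = (USL - LSL) / (6 * sigma)
= (95.9 - 86.3) / (6 * 2.05)
= 9.6000 / 12.3000
= 0.7805

0.7805


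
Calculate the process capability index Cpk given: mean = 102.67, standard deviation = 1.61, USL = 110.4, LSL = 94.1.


Cpu = (USL - mean) / (3*sigma) = (110.4 - 102.67) / (3*1.61) = 1.6004
Cpl = (mean - LSL) / (3*sigma) = (102.67 - 94.1) / (3*1.61) = 1.7743
Cpk = min(Cpu, Cpl) = 1.6004

1.6004


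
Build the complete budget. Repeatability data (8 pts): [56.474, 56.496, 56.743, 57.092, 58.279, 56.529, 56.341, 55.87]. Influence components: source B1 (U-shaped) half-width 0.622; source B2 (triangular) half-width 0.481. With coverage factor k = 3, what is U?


mean = (56.474 + 56.496 + 56.743 + 57.092 + 58.279 + 56.529 + 56.341 + 55.87) / 8 = 56.728
s = sqrt(sum((x - mean)^2)/(n-1)) = 0.71536165
u_A = s / sqrt(n) = 0.71536165 / sqrt(8) = 0.25291854
u_B1 = 0.622 / sqrt(2) = 0.43982042
u_B2 = 0.481 / sqrt(6) = 0.19636743
uc = sqrt(0.25291854^2 + 0.43982042^2 + 0.19636743^2) = 0.54403121
U = k * uc = 3 * 0.54403121
U = 1.6321

1.6321


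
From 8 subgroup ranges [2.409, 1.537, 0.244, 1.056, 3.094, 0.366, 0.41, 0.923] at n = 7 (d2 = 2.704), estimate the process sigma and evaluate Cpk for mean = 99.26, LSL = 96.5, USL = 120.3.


R_bar = (2.409 + 1.537 + 0.244 + 1.056 + 3.094 + 0.366 + 0.41 + 0.923) / 8 = 1.254875
sigma = R_bar / d2 = 1.254875 / 2.704 = 0.46408099
Cp = (USL - LSL)/(6*sigma) = (120.3 - 96.5)/(6*0.46408099) = 8.5474
Cpu = (120.3 - 99.26)/(3*0.46408099) = 15.1123
Cpl = (99.26 - 96.5)/(3*0.46408099) = 1.9824
Cpk = min(Cpu, Cpl) = 1.9824

1.9824


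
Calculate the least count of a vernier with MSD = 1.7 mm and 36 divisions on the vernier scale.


LC = MSD / n_div
= 1.7 / 36
= 0.0472

0.0472


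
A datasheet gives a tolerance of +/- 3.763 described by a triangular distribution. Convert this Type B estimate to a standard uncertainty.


u_B = half_width / sqrt(6)
u_B = 3.763 / 2.4494897
u_B = 1.5362

1.5362


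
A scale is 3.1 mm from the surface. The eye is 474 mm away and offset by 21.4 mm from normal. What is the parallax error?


error = h * offset / d
= 3.1 * 21.4 / 474
= 0.1400

0.1400


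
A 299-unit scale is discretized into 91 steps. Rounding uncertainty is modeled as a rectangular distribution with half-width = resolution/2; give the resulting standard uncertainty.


resolution = range / divisions
resolution = 299 / 91 = 3.2857143
u_res = resolution / (2*sqrt(3))
u_res = 3.2857143 / 3.4641016
u_res = 0.9485

0.9485


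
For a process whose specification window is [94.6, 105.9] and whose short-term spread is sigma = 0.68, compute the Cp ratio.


Cp = (USL - LSL) / (6 * sigma)
= (105.9 - 94.6) / (6 * 0.68)
= 11.3000 / 4.0800
= 2.7696

2.7696


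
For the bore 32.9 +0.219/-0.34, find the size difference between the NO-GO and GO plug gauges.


GO = nominal - lower_tol (smallest hole = maximum material condition)
GO = 32.9 - 0.34 = 32.56
NO-GO = nominal + upper_tol (largest hole = least material condition)
NO-GO = 32.9 + 0.219 = 33.119
spread = NO-GO - GO = 33.119 - 32.56 = 0.5590

0.5590


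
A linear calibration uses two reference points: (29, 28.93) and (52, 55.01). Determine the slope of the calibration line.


slope = (y2 - y1) / (x2 - x1)
= (55.01 - 28.93) / (52 - 29)
= 26.0800 / 23
= 1.1339

1.1339


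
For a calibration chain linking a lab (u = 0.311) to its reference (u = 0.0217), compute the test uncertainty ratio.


TUR = u_lab / u_ref
= 0.311 / 0.0217
= 14.3318

14.3318


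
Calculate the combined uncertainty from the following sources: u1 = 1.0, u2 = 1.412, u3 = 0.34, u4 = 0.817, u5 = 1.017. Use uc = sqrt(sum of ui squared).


uc = sqrt(1.0^2 + 1.412^2 + 0.34^2 + 0.817^2 + 1.017^2)
uc = sqrt(4.811122)
uc = 2.1934

2.1934


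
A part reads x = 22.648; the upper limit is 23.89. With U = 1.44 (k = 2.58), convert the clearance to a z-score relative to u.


u = U / k = 1.44 / 2.58 = 0.55813953
margin = |USL - x| = |23.89 - 22.648| = 1.242
z = margin / u = 1.242 / 0.55813953
z = 2.2253

2.2253


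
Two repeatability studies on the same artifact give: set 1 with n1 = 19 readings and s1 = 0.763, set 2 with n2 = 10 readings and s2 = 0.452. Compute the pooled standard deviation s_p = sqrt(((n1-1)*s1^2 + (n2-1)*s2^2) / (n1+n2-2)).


s_p = sqrt(((n1-1)*s1^2 + (n2-1)*s2^2) / (n1+n2-2))
numerator = (19-1)*0.763^2 + (10-1)*0.452^2 = 10.479042 + 1.838736 = 12.317778
denominator = 19 + 10 - 2 = 27
s_p^2 = 12.317778 / 27 = 0.456214
s_p = sqrt(0.456214) = 0.6754

0.6754


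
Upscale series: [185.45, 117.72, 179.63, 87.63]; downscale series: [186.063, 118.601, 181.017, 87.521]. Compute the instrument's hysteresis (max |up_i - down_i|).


|185.45 - 186.063| = 0.6130
|117.72 - 118.601| = 0.8810
|179.63 - 181.017| = 1.3870
|87.63 - 87.521| = 0.1090
hysteresis = max(diffs) = 1.3870

1.3870


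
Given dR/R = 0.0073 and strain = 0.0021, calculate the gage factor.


GF = (dR/R) / epsilon
= 0.0073 / 0.0021
= 3.4762

3.4762


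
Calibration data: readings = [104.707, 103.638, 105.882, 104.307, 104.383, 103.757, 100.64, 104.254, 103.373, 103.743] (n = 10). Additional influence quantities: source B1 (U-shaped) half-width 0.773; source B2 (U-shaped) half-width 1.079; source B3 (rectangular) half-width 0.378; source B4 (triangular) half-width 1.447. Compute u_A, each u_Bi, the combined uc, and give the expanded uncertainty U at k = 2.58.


mean = (104.707 + 103.638 + 105.882 + 104.307 + 104.383 + 103.757 + 100.64 + 104.254 + 103.373 + 103.743) / 10 = 103.8684
s = sqrt(sum((x - mean)^2)/(n-1)) = 1.3380297
u_A = s / sqrt(n) = 1.3380297 / sqrt(10) = 0.42312214
u_B1 = 0.773 / sqrt(2) = 0.54659354
u_B2 = 1.079 / sqrt(2) = 0.76296822
u_B3 = 0.378 / sqrt(3) = 0.2182384
u_B4 = 1.447 / sqrt(6) = 0.59073528
uc = sqrt(0.42312214^2 + 0.54659354^2 + 0.76296822^2 + 0.2182384^2 + 0.59073528^2) = 1.206861
U = k * uc = 2.58 * 1.206861
U = 3.1137

3.1137


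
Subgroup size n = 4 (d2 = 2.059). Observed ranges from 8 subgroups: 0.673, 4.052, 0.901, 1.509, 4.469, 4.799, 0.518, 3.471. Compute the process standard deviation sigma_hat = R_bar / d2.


R_bar = (0.673 + 4.052 + 0.901 + 1.509 + 4.469 + 4.799 + 0.518 + 3.471) / 8
R_bar = 20.392 / 8 = 2.549
sigma_hat = R_bar / d2 = 2.549 / 2.059 = 1.2380

1.2380


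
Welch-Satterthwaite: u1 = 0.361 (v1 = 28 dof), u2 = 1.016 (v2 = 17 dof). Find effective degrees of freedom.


uc = sqrt(u1^2 + u2^2) = sqrt(0.361^2 + 1.016^2) = 1.0782286
v_eff = uc^4 / (u1^4/v1 + u2^4/v2)
= 1.0782286^4 / (0.361^4/28 + 1.016^4/17)
= 1.3515851 / 0.063286112
v_eff = 21.3567

21.3567


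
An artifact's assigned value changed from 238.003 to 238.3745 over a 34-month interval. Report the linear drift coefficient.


rate = (v2 - v1) / months
= (238.3745 - 238.003) / 34
= 0.3715 / 34
= 0.0109

0.0109


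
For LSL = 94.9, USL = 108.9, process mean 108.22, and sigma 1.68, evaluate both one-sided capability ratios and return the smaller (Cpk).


Cpu = (USL - mean) / (3*sigma) = (108.9 - 108.22) / (3*1.68) = 0.1349
Cpl = (mean - LSL) / (3*sigma) = (108.22 - 94.9) / (3*1.68) = 2.6429
Cpk = min(Cpu, Cpl) = 0.1349

0.1349


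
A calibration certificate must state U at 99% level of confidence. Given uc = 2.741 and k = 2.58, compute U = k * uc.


U = k * uc
U = 2.58 * 2.741
U = 7.0718

7.0718


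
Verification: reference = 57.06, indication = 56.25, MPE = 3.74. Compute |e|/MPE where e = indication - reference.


e = indication - reference = 56.25 - 57.06 = -0.8100
|e| = 0.8100
ratio = |e| / MPE = 0.8100 / 3.74
ratio = 0.2166

0.2166


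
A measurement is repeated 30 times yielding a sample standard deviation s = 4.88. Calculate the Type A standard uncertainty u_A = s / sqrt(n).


u_A = s / sqrt(n)
u_A = 4.88 / sqrt(30)
u_A = 4.88 / 5.4772256
u_A = 0.8910

0.8910


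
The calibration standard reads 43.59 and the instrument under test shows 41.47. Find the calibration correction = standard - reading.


Correction = standard - reading
= 43.59 - 41.47
= 2.1200

2.1200


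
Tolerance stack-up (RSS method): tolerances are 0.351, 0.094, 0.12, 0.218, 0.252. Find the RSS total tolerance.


RSS = sqrt(0.351^2 + 0.094^2 + 0.12^2 + 0.218^2 + 0.252^2)
= sqrt(0.257465)
= 0.5074

0.5074


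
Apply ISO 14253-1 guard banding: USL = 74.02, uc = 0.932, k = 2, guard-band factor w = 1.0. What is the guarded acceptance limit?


U = k * uc = 2 * 0.932 = 1.864
guard band g = w * U = 1.0 * 1.864 = 1.864
AL = USL - g = 74.02 - 1.864
AL = 72.1560

72.1560


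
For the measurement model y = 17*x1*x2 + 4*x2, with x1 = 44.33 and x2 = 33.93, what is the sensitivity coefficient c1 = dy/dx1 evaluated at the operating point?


y = 17*x1*x2 + 4*x2
dy/dx1 = 17*x2
Evaluate at x2 = 33.93: c1 = 17 * 33.93
c1 = 576.8100

576.8100


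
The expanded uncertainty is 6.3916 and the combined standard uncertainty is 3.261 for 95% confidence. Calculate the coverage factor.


k = U / uc
k = 6.3916 / 3.261
k = 1.96

1.96


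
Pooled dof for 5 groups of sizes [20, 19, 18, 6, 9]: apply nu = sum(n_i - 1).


nu = sum_i (n_i - 1)
nu = ((20 - 1) + (19 - 1) + (18 - 1) + (6 - 1) + (9 - 1))
nu = 19 + 18 + 17 + 5 + 8
nu = 67

67


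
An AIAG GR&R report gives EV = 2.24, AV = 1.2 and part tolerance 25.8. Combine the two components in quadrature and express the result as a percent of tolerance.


GRR = sqrt(EV^2 + AV^2) = sqrt(2.24^2 + 1.2^2) = 2.5411808
%GRR = GRR / tol * 100 = 2.5411808 / 25.8 * 100
%GRR = 9.8495

9.8495


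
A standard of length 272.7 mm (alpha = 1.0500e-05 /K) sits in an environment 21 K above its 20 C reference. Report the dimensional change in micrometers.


dL = L * alpha * dT
= 272.7 * 1.0500e-05 * 21
= 0.0601303 mm
dL_um = 0.0601303 * 1000 = 60.1303 um

60.1303


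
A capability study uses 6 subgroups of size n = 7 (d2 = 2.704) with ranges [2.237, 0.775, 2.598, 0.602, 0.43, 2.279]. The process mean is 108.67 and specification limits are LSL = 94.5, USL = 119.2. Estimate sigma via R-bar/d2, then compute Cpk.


R_bar = (2.237 + 0.775 + 2.598 + 0.602 + 0.43 + 2.279) / 6 = 1.4868333
sigma = R_bar / d2 = 1.4868333 / 2.704 = 0.54986439
Cp = (USL - LSL)/(6*sigma) = (119.2 - 94.5)/(6*0.54986439) = 7.4867
Cpu = (119.2 - 108.67)/(3*0.54986439) = 6.3834
Cpl = (108.67 - 94.5)/(3*0.54986439) = 8.5900
Cpk = min(Cpu, Cpl) = 6.3834

6.3834


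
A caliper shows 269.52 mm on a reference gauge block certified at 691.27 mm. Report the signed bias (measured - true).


Systematic error = measured - true
= 269.52 - 691.27
= -421.7500

-421.7500


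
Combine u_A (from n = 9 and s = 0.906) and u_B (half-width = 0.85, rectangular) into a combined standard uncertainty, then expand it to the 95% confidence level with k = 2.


u_A = s / sqrt(n) = 0.906 / sqrt(9) = 0.302
u_B = half_width / sqrt(3) = 0.85 / sqrt(3) = 0.49074773
uc = sqrt(u_A^2 + u_B^2) = sqrt(0.302^2 + 0.49074773^2) = 0.57622681
U = k * uc = 2 * 0.57622681
U = 1.1525

1.1525


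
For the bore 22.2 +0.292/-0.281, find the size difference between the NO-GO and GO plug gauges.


GO = nominal - lower_tol (smallest hole = maximum material condition)
GO = 22.2 - 0.281 = 21.919
NO-GO = nominal + upper_tol (largest hole = least material condition)
NO-GO = 22.2 + 0.292 = 22.492
spread = NO-GO - GO = 22.492 - 21.919 = 0.5730

0.5730


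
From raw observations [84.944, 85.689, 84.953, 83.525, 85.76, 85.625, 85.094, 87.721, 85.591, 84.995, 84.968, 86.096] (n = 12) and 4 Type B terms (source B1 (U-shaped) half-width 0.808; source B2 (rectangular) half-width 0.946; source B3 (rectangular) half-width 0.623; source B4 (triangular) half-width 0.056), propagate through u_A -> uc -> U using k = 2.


mean = (84.944 + 85.689 + 84.953 + 83.525 + 85.76 + 85.625 + 85.094 + 87.721 + 85.591 + 84.995 + 84.968 + 86.096) / 12 = 85.41341667
s = sqrt(sum((x - mean)^2)/(n-1)) = 0.97873661
u_A = s / sqrt(n) = 0.97873661 / sqrt(12) = 0.28253692
u_B1 = 0.808 / sqrt(2) = 0.57134228
u_B2 = 0.946 / sqrt(3) = 0.54617335
u_B3 = 0.623 / sqrt(3) = 0.35968922
u_B4 = 0.056 / sqrt(6) = 0.022861904
uc = sqrt(0.28253692^2 + 0.57134228^2 + 0.54617335^2 + 0.35968922^2 + 0.022861904^2) = 0.91348971
U = k * uc = 2 * 0.91348971
U = 1.8270

1.8270


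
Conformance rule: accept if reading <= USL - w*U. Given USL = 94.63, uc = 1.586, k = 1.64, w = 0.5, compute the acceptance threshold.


U = k * uc = 1.64 * 1.586 = 2.60104
guard band g = w * U = 0.5 * 2.60104 = 1.30052
AL = USL - g = 94.63 - 1.30052
AL = 93.3295

93.3295


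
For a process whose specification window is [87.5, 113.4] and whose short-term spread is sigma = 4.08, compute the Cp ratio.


Cp = (USL - LSL) / (6 * sigma)
= (113.4 - 87.5) / (6 * 4.08)
= 25.9000 / 24.4800
= 1.0580

1.0580


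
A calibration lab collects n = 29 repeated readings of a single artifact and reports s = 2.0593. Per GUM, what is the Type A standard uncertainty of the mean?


u_A = s / sqrt(n)
u_A = 2.0593 / sqrt(29)
u_A = 2.0593 / 5.3851648
u_A = 0.3824

0.3824


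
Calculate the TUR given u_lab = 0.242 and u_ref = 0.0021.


TUR = u_lab / u_ref
= 0.242 / 0.0021
= 115.2381

115.2381


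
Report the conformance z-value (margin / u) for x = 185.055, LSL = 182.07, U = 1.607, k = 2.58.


u = U / k = 1.607 / 2.58 = 0.62286822
margin = |LSL - x| = |182.07 - 185.055| = 2.985
z = margin / u = 2.985 / 0.62286822
z = 4.7923

4.7923


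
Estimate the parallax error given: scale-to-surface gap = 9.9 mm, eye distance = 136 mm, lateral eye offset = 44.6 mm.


error = h * offset / d
= 9.9 * 44.6 / 136
= 3.2466

3.2466


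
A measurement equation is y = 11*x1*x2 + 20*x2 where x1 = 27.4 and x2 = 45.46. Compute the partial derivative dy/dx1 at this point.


y = 11*x1*x2 + 20*x2
dy/dx1 = 11*x2
Evaluate at x2 = 45.46: c1 = 11 * 45.46
c1 = 500.0600

500.0600


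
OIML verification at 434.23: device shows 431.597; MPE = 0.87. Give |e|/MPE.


e = indication - reference = 431.597 - 434.23 = -2.6330
|e| = 2.6330
ratio = |e| / MPE = 2.6330 / 0.87
ratio = 3.0264

3.0264


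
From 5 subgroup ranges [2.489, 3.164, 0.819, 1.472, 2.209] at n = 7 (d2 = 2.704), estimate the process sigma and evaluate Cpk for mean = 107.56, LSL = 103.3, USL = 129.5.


R_bar = (2.489 + 3.164 + 0.819 + 1.472 + 2.209) / 5 = 2.0306
sigma = R_bar / d2 = 2.0306 / 2.704 = 0.75096154
Cp = (USL - LSL)/(6*sigma) = (129.5 - 103.3)/(6*0.75096154) = 5.8148
Cpu = (129.5 - 107.56)/(3*0.75096154) = 9.7386
Cpl = (107.56 - 103.3)/(3*0.75096154) = 1.8909
Cpk = min(Cpu, Cpl) = 1.8909

1.8909


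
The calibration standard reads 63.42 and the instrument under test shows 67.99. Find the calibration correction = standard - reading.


Correction = standard - reading
= 63.42 - 67.99
= -4.5700

-4.5700


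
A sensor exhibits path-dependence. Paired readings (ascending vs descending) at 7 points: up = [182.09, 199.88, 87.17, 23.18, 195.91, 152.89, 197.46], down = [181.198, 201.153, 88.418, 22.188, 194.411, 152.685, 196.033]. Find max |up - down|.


|182.09 - 181.198| = 0.8920
|199.88 - 201.153| = 1.2730
|87.17 - 88.418| = 1.2480
|23.18 - 22.188| = 0.9920
|195.91 - 194.411| = 1.4990
|152.89 - 152.685| = 0.2050
|197.46 - 196.033| = 1.4270
hysteresis = max(diffs) = 1.4990

1.4990


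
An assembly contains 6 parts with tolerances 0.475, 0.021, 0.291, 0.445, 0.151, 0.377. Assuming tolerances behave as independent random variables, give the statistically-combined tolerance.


RSS = sqrt(0.475^2 + 0.021^2 + 0.291^2 + 0.445^2 + 0.151^2 + 0.377^2)
= sqrt(0.673702)
= 0.8208

0.8208


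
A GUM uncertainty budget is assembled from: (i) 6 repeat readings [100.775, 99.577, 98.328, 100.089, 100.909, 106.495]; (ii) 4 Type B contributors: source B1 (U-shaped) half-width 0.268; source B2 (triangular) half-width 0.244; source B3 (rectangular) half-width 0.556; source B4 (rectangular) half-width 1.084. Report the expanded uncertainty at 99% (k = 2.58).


mean = (100.775 + 99.577 + 98.328 + 100.089 + 100.909 + 106.495) / 6 = 101.0288333
s = sqrt(sum((x - mean)^2)/(n-1)) = 2.8370187
u_A = s / sqrt(n) = 2.8370187 / sqrt(6) = 1.158208
u_B1 = 0.268 / sqrt(2) = 0.18950462
u_B2 = 0.244 / sqrt(6) = 0.099612583
u_B3 = 0.556 / sqrt(3) = 0.32100675
u_B4 = 1.084 / sqrt(3) = 0.62584769
uc = sqrt(1.158208^2 + 0.18950462^2 + 0.099612583^2 + 0.32100675^2 + 0.62584769^2) = 1.3718641
U = k * uc = 2.58 * 1.3718641
U = 3.5394

3.5394


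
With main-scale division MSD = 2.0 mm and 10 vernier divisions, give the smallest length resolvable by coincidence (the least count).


LC = MSD / n_div
= 2.0 / 10
= 0.2000

0.2000


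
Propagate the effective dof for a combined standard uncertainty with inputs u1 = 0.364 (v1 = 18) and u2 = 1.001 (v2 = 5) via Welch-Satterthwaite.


uc = sqrt(u1^2 + u2^2) = sqrt(0.364^2 + 1.001^2) = 1.0651277
v_eff = uc^4 / (u1^4/v1 + u2^4/v2)
= 1.0651277^4 / (0.364^4/18 + 1.001^4/5)
= 1.2870835 / 0.20177649
v_eff = 6.3788

6.3788


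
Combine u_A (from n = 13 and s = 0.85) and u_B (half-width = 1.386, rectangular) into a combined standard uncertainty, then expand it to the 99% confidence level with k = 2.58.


u_A = s / sqrt(n) = 0.85 / sqrt(13) = 0.23574758
u_B = half_width / sqrt(3) = 1.386 / sqrt(3) = 0.80020747
uc = sqrt(u_A^2 + u_B^2) = sqrt(0.23574758^2 + 0.80020747^2) = 0.83421155
U = k * uc = 2.58 * 0.83421155
U = 2.1523

2.1523


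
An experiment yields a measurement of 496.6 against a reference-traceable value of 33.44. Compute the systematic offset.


Systematic error = measured - true
= 496.6 - 33.44
= 463.1600

463.1600


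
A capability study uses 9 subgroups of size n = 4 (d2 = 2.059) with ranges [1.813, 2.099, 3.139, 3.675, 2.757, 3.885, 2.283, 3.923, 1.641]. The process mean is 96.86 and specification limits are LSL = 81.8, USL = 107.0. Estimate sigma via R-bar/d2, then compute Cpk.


R_bar = (1.813 + 2.099 + 3.139 + 3.675 + 2.757 + 3.885 + 2.283 + 3.923 + 1.641) / 9 = 2.8016667
sigma = R_bar / d2 = 2.8016667 / 2.059 = 1.3606929
Cp = (USL - LSL)/(6*sigma) = (107.0 - 81.8)/(6*1.3606929) = 3.0867
Cpu = (107.0 - 96.86)/(3*1.3606929) = 2.4840
Cpl = (96.86 - 81.8)/(3*1.3606929) = 3.6893
Cpk = min(Cpu, Cpl) = 2.4840

2.4840


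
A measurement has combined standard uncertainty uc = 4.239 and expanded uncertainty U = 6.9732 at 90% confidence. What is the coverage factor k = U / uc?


k = U / uc
k = 6.9732 / 4.239
k = 1.645

1.645


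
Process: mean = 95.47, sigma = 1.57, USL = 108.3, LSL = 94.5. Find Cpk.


Cpu = (USL - mean) / (3*sigma) = (108.3 - 95.47) / (3*1.57) = 2.7240
Cpl = (mean - LSL) / (3*sigma) = (95.47 - 94.5) / (3*1.57) = 0.2059
Cpk = min(Cpu, Cpl) = 0.2059

0.2059


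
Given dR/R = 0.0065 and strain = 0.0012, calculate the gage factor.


GF = (dR/R) / epsilon
= 0.0065 / 0.0012
= 5.4167

5.4167


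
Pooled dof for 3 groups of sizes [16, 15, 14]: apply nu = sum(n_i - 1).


nu = sum_i (n_i - 1)
nu = ((16 - 1) + (15 - 1) + (14 - 1))
nu = 15 + 14 + 13
nu = 42

42


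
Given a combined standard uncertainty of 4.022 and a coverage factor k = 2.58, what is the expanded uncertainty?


U = k * uc
U = 2.58 * 4.022
U = 10.3768

10.3768


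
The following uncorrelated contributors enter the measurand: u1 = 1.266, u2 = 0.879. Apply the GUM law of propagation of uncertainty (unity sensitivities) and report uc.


uc = sqrt(1.266^2 + 0.879^2)
uc = sqrt(2.375397)
uc = 1.5412

1.5412


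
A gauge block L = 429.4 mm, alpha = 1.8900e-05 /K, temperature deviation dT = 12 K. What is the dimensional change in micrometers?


dL = L * alpha * dT
= 429.4 * 1.8900e-05 * 12
= 0.0973879 mm
dL_um = 0.0973879 * 1000 = 97.3879 um

97.3879


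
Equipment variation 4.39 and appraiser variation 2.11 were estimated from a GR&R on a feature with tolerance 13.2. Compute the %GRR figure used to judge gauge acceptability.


GRR = sqrt(EV^2 + AV^2) = sqrt(4.39^2 + 2.11^2) = 4.8707494
%GRR = GRR / tol * 100 = 4.8707494 / 13.2 * 100
%GRR = 36.8996

36.8996


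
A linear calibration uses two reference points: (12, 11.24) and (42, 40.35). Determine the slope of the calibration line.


slope = (y2 - y1) / (x2 - x1)
= (40.35 - 11.24) / (42 - 12)
= 29.1100 / 30
= 0.9703

0.9703


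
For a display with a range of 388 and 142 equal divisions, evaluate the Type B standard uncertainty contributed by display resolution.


resolution = range / divisions
resolution = 388 / 142 = 2.7323944
u_res = resolution / (2*sqrt(3))
u_res = 2.7323944 / 3.4641016
u_res = 0.7888

0.7888


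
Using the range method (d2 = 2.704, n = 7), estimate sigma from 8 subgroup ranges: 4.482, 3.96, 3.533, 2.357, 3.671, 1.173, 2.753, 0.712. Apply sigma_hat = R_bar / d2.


R_bar = (4.482 + 3.96 + 3.533 + 2.357 + 3.671 + 1.173 + 2.753 + 0.712) / 8
R_bar = 22.641 / 8 = 2.830125
sigma_hat = R_bar / d2 = 2.830125 / 2.704 = 1.0466

1.0466


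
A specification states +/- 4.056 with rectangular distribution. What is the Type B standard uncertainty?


u_B = half_width / sqrt(3)
u_B = 4.056 / 1.7320508
u_B = 2.3417

2.3417


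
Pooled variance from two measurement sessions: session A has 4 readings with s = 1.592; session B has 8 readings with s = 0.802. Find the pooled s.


s_p = sqrt(((n1-1)*s1^2 + (n2-1)*s2^2) / (n1+n2-2))
numerator = (4-1)*1.592^2 + (8-1)*0.802^2 = 7.603392 + 4.502428 = 12.10582
denominator = 4 + 8 - 2 = 10
s_p^2 = 12.10582 / 10 = 1.210582
s_p = sqrt(1.210582) = 1.1003

1.1003


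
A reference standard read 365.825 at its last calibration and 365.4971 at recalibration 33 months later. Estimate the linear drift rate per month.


rate = (v2 - v1) / months
= (365.4971 - 365.825) / 33
= -0.3279 / 33
= -0.0099

-0.0099


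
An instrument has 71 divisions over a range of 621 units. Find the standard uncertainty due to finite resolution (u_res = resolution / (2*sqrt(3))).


resolution = range / divisions
resolution = 621 / 71 = 8.7464789
u_res = resolution / (2*sqrt(3))
u_res = 8.7464789 / 3.4641016
u_res = 2.5249

2.5249


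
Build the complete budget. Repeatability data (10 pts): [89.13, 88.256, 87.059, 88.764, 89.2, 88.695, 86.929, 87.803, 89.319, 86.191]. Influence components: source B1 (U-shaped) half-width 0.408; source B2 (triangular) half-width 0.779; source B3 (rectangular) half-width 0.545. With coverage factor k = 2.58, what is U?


mean = (89.13 + 88.256 + 87.059 + 88.764 + 89.2 + 88.695 + 86.929 + 87.803 + 89.319 + 86.191) / 10 = 88.1346
s = sqrt(sum((x - mean)^2)/(n-1)) = 1.0929856
u_A = s / sqrt(n) = 1.0929856 / sqrt(10) = 0.34563239
u_B1 = 0.408 / sqrt(2) = 0.28849957
u_B2 = 0.779 / sqrt(6) = 0.31802542
u_B3 = 0.545 / sqrt(3) = 0.3146559
uc = sqrt(0.34563239^2 + 0.28849957^2 + 0.31802542^2 + 0.3146559^2) = 0.63469855
U = k * uc = 2.58 * 0.63469855
U = 1.6375

1.6375


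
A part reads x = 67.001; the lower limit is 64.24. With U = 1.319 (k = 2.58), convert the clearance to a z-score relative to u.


u = U / k = 1.319 / 2.58 = 0.51124031
margin = |LSL - x| = |64.24 - 67.001| = 2.761
z = margin / u = 2.761 / 0.51124031
z = 5.4006

5.4006


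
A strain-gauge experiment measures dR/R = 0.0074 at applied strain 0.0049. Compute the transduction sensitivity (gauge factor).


GF = (dR/R) / epsilon
= 0.0074 / 0.0049
= 1.5102

1.5102


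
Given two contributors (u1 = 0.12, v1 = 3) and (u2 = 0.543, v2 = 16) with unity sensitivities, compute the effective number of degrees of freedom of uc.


uc = sqrt(u1^2 + u2^2) = sqrt(0.12^2 + 0.543^2) = 0.55610161
v_eff = uc^4 / (u1^4/v1 + u2^4/v2)
= 0.55610161^4 / (0.12^4/3 + 0.543^4/16)
= 0.095634944 / 0.0055026158
v_eff = 17.3799

17.3799


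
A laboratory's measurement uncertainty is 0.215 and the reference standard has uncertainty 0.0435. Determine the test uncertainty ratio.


TUR = u_lab / u_ref
= 0.215 / 0.0435
= 4.9425

4.9425


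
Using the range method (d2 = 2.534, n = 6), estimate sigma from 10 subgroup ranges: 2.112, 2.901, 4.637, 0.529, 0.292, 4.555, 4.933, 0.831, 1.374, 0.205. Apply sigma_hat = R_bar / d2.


R_bar = (2.112 + 2.901 + 4.637 + 0.529 + 0.292 + 4.555 + 4.933 + 0.831 + 1.374 + 0.205) / 10
R_bar = 22.369 / 10 = 2.2369
sigma_hat = R_bar / d2 = 2.2369 / 2.534 = 0.8828

0.8828


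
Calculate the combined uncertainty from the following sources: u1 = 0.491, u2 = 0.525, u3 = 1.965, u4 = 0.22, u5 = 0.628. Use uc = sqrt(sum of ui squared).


uc = sqrt(0.491^2 + 0.525^2 + 1.965^2 + 0.22^2 + 0.628^2)
uc = sqrt(4.820715)
uc = 2.1956

2.1956


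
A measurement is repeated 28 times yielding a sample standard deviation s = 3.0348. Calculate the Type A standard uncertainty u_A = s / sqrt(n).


u_A = s / sqrt(n)
u_A = 3.0348 / sqrt(28)
u_A = 3.0348 / 5.2915026
u_A = 0.5735

0.5735


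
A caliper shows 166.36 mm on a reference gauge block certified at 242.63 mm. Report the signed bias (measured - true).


Systematic error = measured - true
= 166.36 - 242.63
= -76.2700

-76.2700


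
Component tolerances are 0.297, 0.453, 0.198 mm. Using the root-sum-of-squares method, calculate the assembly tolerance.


RSS = sqrt(0.297^2 + 0.453^2 + 0.198^2)
= sqrt(0.332622)
= 0.5767

0.5767


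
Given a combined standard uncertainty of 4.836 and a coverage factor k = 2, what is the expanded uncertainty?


U = k * uc
U = 2 * 4.836
U = 9.6720

9.6720


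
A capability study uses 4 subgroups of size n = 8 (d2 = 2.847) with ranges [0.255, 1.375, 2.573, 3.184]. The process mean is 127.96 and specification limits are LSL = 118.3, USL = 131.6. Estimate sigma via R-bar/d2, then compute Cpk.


R_bar = (0.255 + 1.375 + 2.573 + 3.184) / 4 = 1.84675
sigma = R_bar / d2 = 1.84675 / 2.847 = 0.64866526
Cp = (USL - LSL)/(6*sigma) = (131.6 - 118.3)/(6*0.64866526) = 3.4173
Cpu = (131.6 - 127.96)/(3*0.64866526) = 1.8705
Cpl = (127.96 - 118.3)/(3*0.64866526) = 4.9640
Cpk = min(Cpu, Cpl) = 1.8705

1.8705


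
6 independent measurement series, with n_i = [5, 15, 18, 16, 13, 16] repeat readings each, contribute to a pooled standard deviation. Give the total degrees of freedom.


nu = sum_i (n_i - 1)
nu = ((5 - 1) + (15 - 1) + (18 - 1) + (16 - 1) + (13 - 1) + (16 - 1))
nu = 4 + 14 + 17 + 15 + 12 + 15
nu = 77

77


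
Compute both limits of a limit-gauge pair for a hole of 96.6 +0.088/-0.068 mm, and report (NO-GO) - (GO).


GO = nominal - lower_tol (smallest hole = maximum material condition)
GO = 96.6 - 0.068 = 96.532
NO-GO = nominal + upper_tol (largest hole = least material condition)
NO-GO = 96.6 + 0.088 = 96.688
spread = NO-GO - GO = 96.688 - 96.532 = 0.1560

0.1560


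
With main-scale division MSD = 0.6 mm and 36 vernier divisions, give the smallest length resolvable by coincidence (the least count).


LC = MSD / n_div
= 0.6 / 36
= 0.0167

0.0167


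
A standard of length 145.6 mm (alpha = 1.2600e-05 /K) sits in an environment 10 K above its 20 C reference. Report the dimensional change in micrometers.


dL = L * alpha * dT
= 145.6 * 1.2600e-05 * 10
= 0.0183456 mm
dL_um = 0.0183456 * 1000 = 18.3456 um

18.3456


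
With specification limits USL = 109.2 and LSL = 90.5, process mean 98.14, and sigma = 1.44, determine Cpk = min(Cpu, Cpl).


Cpu = (USL - mean) / (3*sigma) = (109.2 - 98.14) / (3*1.44) = 2.5602
Cpl = (mean - LSL) / (3*sigma) = (98.14 - 90.5) / (3*1.44) = 1.7685
Cpk = min(Cpu, Cpl) = 1.7685

1.7685


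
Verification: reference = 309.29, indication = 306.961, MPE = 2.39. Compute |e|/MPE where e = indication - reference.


e = indication - reference = 306.961 - 309.29 = -2.3290
|e| = 2.3290
ratio = |e| / MPE = 2.3290 / 2.39
ratio = 0.9745

0.9745


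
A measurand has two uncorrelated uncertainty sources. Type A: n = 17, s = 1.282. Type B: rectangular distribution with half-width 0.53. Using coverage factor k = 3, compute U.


u_A = s / sqrt(n) = 1.282 / sqrt(17) = 0.31093067
u_B = half_width / sqrt(3) = 0.53 / sqrt(3) = 0.30599564
uc = sqrt(u_A^2 + u_B^2) = sqrt(0.31093067^2 + 0.30599564^2) = 0.43624673
U = k * uc = 3 * 0.43624673
U = 1.3087

1.3087


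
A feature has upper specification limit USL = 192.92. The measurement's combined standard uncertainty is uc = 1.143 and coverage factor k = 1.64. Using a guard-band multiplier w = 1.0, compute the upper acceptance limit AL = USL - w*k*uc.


U = k * uc = 1.64 * 1.143 = 1.87452
guard band g = w * U = 1.0 * 1.87452 = 1.87452
AL = USL - g = 192.92 - 1.87452
AL = 191.0455

191.0455


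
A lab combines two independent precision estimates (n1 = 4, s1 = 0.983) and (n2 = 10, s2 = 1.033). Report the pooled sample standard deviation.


s_p = sqrt(((n1-1)*s1^2 + (n2-1)*s2^2) / (n1+n2-2))
numerator = (4-1)*0.983^2 + (10-1)*1.033^2 = 2.898867 + 9.603801 = 12.502668
denominator = 4 + 10 - 2 = 12
s_p^2 = 12.502668 / 12 = 1.041889
s_p = sqrt(1.041889) = 1.0207

1.0207


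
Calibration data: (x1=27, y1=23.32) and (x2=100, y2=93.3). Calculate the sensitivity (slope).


slope = (y2 - y1) / (x2 - x1)
= (93.3 - 23.32) / (100 - 27)
= 69.9800 / 73
= 0.9586

0.9586


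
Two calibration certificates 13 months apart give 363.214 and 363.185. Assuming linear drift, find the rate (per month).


rate = (v2 - v1) / months
= (363.185 - 363.214) / 13
= -0.0290 / 13
= -0.0022

-0.0022


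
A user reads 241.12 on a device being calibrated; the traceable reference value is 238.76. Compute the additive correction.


Correction = standard - reading
= 238.76 - 241.12
= -2.3600

-2.3600


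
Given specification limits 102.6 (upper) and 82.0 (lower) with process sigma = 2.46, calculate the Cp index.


Cp = (USL - LSL) / (6 * sigma)
= (102.6 - 82.0) / (6 * 2.46)
= 20.6000 / 14.7600
= 1.3957

1.3957


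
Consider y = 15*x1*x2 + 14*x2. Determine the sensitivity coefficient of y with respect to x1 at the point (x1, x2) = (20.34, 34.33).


y = 15*x1*x2 + 14*x2
dy/dx1 = 15*x2
Evaluate at x2 = 34.33: c1 = 15 * 34.33
c1 = 514.9500

514.9500


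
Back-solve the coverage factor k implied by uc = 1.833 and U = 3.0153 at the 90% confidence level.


k = U / uc
k = 3.0153 / 1.833
k = 1.645

1.645


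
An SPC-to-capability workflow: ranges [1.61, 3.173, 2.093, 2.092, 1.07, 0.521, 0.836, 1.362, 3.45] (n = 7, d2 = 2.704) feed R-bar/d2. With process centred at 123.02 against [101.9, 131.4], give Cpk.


R_bar = (1.61 + 3.173 + 2.093 + 2.092 + 1.07 + 0.521 + 0.836 + 1.362 + 3.45) / 9 = 1.8007778
sigma = R_bar / d2 = 1.8007778 / 2.704 = 0.66596812
Cp = (USL - LSL)/(6*sigma) = (131.4 - 101.9)/(6*0.66596812) = 7.3827
Cpu = (131.4 - 123.02)/(3*0.66596812) = 4.1944
Cpl = (123.02 - 101.9)/(3*0.66596812) = 10.5711
Cpk = min(Cpu, Cpl) = 4.1944

4.1944


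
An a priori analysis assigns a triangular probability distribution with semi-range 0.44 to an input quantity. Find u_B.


u_B = half_width / sqrt(6)
u_B = 0.44 / 2.4494897
u_B = 0.1796

0.1796


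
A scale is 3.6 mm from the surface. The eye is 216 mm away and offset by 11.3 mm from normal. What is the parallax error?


error = h * offset / d
= 3.6 * 11.3 / 216
= 0.1883

0.1883


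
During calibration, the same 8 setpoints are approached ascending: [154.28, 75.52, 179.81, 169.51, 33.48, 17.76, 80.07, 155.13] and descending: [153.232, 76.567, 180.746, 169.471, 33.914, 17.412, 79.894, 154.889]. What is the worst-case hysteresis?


|154.28 - 153.232| = 1.0480
|75.52 - 76.567| = 1.0470
|179.81 - 180.746| = 0.9360
|169.51 - 169.471| = 0.0390
|33.48 - 33.914| = 0.4340
|17.76 - 17.412| = 0.3480
|80.07 - 79.894| = 0.1760
|155.13 - 154.889| = 0.2410
hysteresis = max(diffs) = 1.0480

1.0480


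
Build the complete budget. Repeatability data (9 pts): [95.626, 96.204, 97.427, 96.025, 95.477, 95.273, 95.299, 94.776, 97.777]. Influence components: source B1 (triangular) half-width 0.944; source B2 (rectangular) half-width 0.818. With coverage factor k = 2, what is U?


mean = (95.626 + 96.204 + 97.427 + 96.025 + 95.477 + 95.273 + 95.299 + 94.776 + 97.777) / 9 = 95.98711111
s = sqrt(sum((x - mean)^2)/(n-1)) = 1.0103412
u_A = s / sqrt(n) = 1.0103412 / sqrt(9) = 0.3367804
u_B1 = 0.944 / sqrt(6) = 0.38538639
u_B2 = 0.818 / sqrt(3) = 0.47227252
uc = sqrt(0.3367804^2 + 0.38538639^2 + 0.47227252^2) = 0.69640867
U = k * uc = 2 * 0.69640867
U = 1.3928

1.3928


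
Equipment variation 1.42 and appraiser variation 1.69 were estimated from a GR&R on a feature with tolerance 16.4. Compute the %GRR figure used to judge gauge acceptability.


GRR = sqrt(EV^2 + AV^2) = sqrt(1.42^2 + 1.69^2) = 2.207374
%GRR = GRR / tol * 100 = 2.207374 / 16.4 * 100
%GRR = 13.4596

13.4596


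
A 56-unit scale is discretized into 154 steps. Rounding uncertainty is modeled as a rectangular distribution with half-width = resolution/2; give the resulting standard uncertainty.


resolution = range / divisions
resolution = 56 / 154 = 0.36363636
u_res = resolution / (2*sqrt(3))
u_res = 0.36363636 / 3.4641016
u_res = 0.1050

0.1050


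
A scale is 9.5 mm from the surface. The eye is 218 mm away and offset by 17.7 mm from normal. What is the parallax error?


error = h * offset / d
= 9.5 * 17.7 / 218
= 0.7713

0.7713


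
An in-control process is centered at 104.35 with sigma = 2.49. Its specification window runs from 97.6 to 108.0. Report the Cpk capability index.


Cpu = (USL - mean) / (3*sigma) = (108.0 - 104.35) / (3*2.49) = 0.4886
Cpl = (mean - LSL) / (3*sigma) = (104.35 - 97.6) / (3*2.49) = 0.9036
Cpk = min(Cpu, Cpl) = 0.4886

0.4886


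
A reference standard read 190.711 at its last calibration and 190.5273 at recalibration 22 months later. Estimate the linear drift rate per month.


rate = (v2 - v1) / months
= (190.5273 - 190.711) / 22
= -0.1837 / 22
= -0.0084

-0.0084


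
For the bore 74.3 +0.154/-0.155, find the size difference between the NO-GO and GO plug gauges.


GO = nominal - lower_tol (smallest hole = maximum material condition)
GO = 74.3 - 0.155 = 74.145
NO-GO = nominal + upper_tol (largest hole = least material condition)
NO-GO = 74.3 + 0.154 = 74.454
spread = NO-GO - GO = 74.454 - 74.145 = 0.3090

0.3090


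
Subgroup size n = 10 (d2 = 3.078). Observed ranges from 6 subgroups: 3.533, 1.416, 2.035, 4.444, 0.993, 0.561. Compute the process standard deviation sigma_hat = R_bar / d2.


R_bar = (3.533 + 1.416 + 2.035 + 4.444 + 0.993 + 0.561) / 6
R_bar = 12.982 / 6 = 2.1636667
sigma_hat = R_bar / d2 = 2.1636667 / 3.078 = 0.7029

0.7029


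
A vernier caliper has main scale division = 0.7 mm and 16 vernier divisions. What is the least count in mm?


LC = MSD / n_div
= 0.7 / 16
= 0.0437

0.0437


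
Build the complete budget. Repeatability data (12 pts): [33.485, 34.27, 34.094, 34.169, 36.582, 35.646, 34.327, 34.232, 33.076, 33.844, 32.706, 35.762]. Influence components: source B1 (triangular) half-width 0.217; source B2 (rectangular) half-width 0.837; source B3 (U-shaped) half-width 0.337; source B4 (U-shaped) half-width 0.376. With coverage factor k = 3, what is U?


mean = (33.485 + 34.27 + 34.094 + 34.169 + 36.582 + 35.646 + 34.327 + 34.232 + 33.076 + 33.844 + 32.706 + 35.762) / 12 = 34.34941667
s = sqrt(sum((x - mean)^2)/(n-1)) = 1.1323508
u_A = s / sqrt(n) = 1.1323508 / sqrt(12) = 0.32688152
u_B1 = 0.217 / sqrt(6) = 0.088589879
u_B2 = 0.837 / sqrt(3) = 0.48324218
u_B3 = 0.337 / sqrt(2) = 0.23829499
u_B4 = 0.376 / sqrt(2) = 0.26587215
uc = sqrt(0.32688152^2 + 0.088589879^2 + 0.48324218^2 + 0.23829499^2 + 0.26587215^2) = 0.68970661
U = k * uc = 3 * 0.68970661
U = 2.0691

2.0691


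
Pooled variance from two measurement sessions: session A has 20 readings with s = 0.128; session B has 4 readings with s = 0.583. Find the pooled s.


s_p = sqrt(((n1-1)*s1^2 + (n2-1)*s2^2) / (n1+n2-2))
numerator = (20-1)*0.128^2 + (4-1)*0.583^2 = 0.311296 + 1.019667 = 1.330963
denominator = 20 + 4 - 2 = 22
s_p^2 = 1.330963 / 22 = 0.060498318
s_p = sqrt(0.060498318) = 0.2460

0.2460


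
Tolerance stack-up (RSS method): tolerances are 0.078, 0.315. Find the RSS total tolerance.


RSS = sqrt(0.078^2 + 0.315^2)
= sqrt(0.105309)
= 0.3245

0.3245


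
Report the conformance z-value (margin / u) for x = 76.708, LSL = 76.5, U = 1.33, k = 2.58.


u = U / k = 1.33 / 2.58 = 0.51550388
margin = |LSL - x| = |76.5 - 76.708| = 0.208
z = margin / u = 0.208 / 0.51550388
z = 0.4035

0.4035


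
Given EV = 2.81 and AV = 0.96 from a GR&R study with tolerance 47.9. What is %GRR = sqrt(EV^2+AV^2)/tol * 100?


GRR = sqrt(EV^2 + AV^2) = sqrt(2.81^2 + 0.96^2) = 2.9694612
%GRR = GRR / tol * 100 = 2.9694612 / 47.9 * 100
%GRR = 6.1993

6.1993


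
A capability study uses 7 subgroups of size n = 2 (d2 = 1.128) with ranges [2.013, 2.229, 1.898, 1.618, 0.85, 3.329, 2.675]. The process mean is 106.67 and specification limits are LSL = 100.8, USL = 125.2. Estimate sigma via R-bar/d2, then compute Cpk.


R_bar = (2.013 + 2.229 + 1.898 + 1.618 + 0.85 + 3.329 + 2.675) / 7 = 2.0874286
sigma = R_bar / d2 = 2.0874286 / 1.128 = 1.8505573
Cp = (USL - LSL)/(6*sigma) = (125.2 - 100.8)/(6*1.8505573) = 2.1975
Cpu = (125.2 - 106.67)/(3*1.8505573) = 3.3377
Cpl = (106.67 - 100.8)/(3*1.8505573) = 1.0573
Cpk = min(Cpu, Cpl) = 1.0573

1.0573


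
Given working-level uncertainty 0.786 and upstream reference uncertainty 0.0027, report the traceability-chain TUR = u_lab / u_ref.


TUR = u_lab / u_ref
= 0.786 / 0.0027
= 291.1111

291.1111


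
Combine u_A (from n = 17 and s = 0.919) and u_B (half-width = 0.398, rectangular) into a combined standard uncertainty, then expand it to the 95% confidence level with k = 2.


u_A = s / sqrt(n) = 0.919 / sqrt(17) = 0.22289024
u_B = half_width / sqrt(3) = 0.398 / sqrt(3) = 0.22978541
uc = sqrt(u_A^2 + u_B^2) = sqrt(0.22289024^2 + 0.22978541^2) = 0.32012715
U = k * uc = 2 * 0.32012715
U = 0.6403

0.6403


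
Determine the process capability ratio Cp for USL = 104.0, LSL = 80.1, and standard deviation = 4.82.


Cp = (USL - LSL) / (6 * sigma)
= (104.0 - 80.1) / (6 * 4.82)
= 23.9000 / 28.9200
= 0.8264

0.8264


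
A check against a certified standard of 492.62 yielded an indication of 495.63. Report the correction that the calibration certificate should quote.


Correction = standard - reading
= 492.62 - 495.63
= -3.0100

-3.0100
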